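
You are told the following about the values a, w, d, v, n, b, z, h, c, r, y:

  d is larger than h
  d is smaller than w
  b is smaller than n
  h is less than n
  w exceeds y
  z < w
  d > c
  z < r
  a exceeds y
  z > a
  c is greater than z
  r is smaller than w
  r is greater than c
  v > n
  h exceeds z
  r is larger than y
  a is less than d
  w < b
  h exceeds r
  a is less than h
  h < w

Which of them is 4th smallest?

The consecutive relations fix a unique order: y < a < z < c < r < h < d < w < b < n < v.
The 4th smallest is c.

c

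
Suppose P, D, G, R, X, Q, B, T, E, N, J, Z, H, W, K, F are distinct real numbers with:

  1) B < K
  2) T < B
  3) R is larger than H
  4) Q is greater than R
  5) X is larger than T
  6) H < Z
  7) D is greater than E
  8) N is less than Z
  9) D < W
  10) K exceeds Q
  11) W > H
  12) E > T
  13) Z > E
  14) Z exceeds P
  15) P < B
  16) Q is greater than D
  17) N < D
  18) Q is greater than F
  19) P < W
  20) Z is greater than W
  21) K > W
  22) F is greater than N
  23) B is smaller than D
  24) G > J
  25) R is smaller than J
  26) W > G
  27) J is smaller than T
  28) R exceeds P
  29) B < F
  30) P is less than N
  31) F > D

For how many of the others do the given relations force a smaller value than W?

10

From W the given relations immediately reach P, H, G, D.
From those, J, E, N, B — 8 in total.
From those, R, T — 10 in total.
No other element is forced below W by the given relations, so the count is 10.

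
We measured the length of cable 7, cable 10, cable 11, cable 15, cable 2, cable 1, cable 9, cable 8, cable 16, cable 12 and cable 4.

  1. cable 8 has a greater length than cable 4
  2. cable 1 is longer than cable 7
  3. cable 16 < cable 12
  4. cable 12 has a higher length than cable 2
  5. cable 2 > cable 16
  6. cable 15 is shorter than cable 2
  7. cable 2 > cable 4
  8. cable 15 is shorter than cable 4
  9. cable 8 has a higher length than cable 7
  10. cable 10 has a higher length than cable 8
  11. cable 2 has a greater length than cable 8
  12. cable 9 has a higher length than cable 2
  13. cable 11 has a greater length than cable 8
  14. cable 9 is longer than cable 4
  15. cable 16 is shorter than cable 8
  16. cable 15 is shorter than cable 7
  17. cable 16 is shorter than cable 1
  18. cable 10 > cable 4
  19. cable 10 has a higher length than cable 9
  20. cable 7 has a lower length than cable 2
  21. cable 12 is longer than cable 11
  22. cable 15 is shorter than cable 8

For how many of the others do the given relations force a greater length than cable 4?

6

Directly above cable 4: cable 8, cable 2, cable 9, cable 10.
One step further: cable 11, cable 12 (6 so far).
No other element is forced above cable 4 by the given relations, so the count is 6.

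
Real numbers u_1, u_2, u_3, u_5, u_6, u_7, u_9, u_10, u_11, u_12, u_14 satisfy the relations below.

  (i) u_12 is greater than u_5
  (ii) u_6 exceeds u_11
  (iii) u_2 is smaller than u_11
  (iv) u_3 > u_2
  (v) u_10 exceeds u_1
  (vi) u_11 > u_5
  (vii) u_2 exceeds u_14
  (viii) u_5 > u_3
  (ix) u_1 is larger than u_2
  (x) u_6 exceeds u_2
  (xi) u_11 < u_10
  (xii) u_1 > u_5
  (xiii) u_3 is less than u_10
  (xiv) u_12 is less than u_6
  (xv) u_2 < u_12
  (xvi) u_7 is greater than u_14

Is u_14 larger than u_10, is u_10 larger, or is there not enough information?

The relevant relations are u_14 < u_2; u_2 < u_3; u_3 < u_5; u_5 < u_11; u_11 < u_10.
Together: u_14 < u_2 < u_3 < u_5 < u_11 < u_10.
So u_10 is larger.

u_10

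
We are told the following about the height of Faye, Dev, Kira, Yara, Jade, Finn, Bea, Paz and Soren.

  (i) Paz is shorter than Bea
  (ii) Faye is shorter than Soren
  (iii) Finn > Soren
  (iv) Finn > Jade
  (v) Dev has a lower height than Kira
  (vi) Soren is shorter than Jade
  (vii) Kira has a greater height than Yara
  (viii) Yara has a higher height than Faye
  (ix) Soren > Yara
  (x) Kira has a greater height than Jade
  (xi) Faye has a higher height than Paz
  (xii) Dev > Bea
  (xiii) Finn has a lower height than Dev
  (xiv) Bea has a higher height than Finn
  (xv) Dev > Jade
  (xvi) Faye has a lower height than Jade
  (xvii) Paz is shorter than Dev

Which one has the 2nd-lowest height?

Faye

The consecutive relations fix a unique order: Paz < Faye < Yara < Soren < Jade < Finn < Bea < Dev < Kira.
The 2nd smallest is Faye.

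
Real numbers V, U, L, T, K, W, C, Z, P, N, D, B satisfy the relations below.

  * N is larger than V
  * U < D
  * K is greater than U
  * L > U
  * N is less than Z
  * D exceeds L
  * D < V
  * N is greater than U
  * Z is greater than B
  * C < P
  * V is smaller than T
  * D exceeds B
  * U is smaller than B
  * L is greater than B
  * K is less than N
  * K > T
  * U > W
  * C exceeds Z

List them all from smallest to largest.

W < U < B < L < D < V < T < K < N < Z < C < P

Nothing is placed below W, so it is least; from there W < U; U < B; B < L; L < D; D < V; V < T; T < K; K < N; N < Z; Z < C; C < P, each given directly.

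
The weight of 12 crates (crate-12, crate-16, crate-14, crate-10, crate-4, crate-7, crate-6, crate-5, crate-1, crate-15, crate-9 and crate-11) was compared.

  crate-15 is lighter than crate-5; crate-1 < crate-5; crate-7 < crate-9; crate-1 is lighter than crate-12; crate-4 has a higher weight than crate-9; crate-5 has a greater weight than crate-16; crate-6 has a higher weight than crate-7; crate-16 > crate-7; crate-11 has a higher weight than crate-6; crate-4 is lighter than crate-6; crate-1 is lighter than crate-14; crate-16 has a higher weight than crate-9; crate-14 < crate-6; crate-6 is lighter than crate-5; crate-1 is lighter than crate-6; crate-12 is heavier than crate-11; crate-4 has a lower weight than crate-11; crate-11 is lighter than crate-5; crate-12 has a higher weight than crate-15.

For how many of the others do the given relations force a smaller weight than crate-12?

Directly below crate-12: crate-15, crate-1, crate-11.
One step further: crate-4, crate-6 (5 so far).
One step further: crate-7, crate-9, crate-14 (8 so far).
No other element is forced below crate-12 by the given relations, so the count is 8.

8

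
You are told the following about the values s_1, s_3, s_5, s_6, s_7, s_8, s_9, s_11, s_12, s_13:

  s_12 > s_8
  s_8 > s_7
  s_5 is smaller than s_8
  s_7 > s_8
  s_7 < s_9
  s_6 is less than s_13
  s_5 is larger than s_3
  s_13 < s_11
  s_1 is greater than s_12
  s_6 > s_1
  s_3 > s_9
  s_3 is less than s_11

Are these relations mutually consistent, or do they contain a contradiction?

We have s_8 < s_7 stated directly, yet also s_7 < s_9 < s_3 < s_5 < s_8 by chaining the others — so s_7 < s_8. Contradiction.

inconsistent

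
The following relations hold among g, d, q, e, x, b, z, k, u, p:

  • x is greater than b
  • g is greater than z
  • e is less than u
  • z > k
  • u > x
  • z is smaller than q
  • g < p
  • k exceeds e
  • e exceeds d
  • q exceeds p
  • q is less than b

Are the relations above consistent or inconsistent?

The single ordering d < e < k < z < g < p < q < b < x < u satisfies every listed relation, so no contradiction arises.

consistent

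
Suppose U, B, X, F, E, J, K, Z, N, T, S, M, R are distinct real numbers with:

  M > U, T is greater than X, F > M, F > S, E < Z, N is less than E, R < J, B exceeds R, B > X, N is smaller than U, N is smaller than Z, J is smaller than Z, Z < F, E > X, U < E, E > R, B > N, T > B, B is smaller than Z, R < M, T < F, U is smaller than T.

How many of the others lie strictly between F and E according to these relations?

1

Chaining upward from E reaches: Z.
Chaining downward from F reaches: X, N, R, U, S, B, T, J, M, Z.
Strictly between E and F are those in both lists: Z — 1 element.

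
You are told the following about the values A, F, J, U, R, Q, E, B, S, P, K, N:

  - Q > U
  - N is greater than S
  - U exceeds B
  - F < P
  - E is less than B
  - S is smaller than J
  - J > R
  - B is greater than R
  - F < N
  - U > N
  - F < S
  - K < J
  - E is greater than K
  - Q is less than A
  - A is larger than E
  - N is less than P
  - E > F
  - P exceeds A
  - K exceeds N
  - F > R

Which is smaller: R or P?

Chaining the given relations: R < F < S < N < K < E < B < U < Q < A < P.
So R < P; R is the smaller of the two.

R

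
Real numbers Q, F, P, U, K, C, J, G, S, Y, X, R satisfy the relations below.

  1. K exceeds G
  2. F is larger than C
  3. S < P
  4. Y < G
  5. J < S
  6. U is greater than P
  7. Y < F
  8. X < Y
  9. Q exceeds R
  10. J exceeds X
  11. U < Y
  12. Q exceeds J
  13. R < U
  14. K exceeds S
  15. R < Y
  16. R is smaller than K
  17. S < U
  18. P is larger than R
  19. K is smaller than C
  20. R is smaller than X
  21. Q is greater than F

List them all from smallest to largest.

The consecutive links are each given: R < X; X < J; J < S; S < P; P < U; U < Y; Y < G; G < K; K < C; C < F; F < Q.

R < X < J < S < P < U < Y < G < K < C < F < Q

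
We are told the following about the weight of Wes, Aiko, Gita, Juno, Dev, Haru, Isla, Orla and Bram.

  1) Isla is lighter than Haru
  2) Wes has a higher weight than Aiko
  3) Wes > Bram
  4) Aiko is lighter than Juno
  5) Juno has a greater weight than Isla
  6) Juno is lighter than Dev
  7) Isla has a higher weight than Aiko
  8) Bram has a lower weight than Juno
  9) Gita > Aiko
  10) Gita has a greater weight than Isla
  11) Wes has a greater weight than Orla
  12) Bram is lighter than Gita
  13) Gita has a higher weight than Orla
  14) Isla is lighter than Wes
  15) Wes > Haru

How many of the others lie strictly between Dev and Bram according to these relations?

1

Chaining upward from Bram reaches: Gita, Juno, Wes.
Chaining downward from Dev reaches: Aiko, Isla, Juno.
Strictly between Bram and Dev are those in both lists: Juno — 1 element.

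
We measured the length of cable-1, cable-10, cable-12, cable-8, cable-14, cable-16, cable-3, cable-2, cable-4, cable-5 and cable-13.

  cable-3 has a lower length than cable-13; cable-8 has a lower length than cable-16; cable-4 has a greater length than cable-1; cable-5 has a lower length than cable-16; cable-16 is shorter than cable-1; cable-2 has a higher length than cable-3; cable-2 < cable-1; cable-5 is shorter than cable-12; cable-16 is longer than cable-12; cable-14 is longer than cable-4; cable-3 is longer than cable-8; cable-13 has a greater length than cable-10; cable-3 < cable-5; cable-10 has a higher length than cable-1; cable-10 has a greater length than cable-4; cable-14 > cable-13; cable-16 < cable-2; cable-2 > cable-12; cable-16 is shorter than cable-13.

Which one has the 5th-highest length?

Chaining the given pairs: cable-8 < cable-3 < cable-5 < cable-12 < cable-16 < cable-2 < cable-1 < cable-4 < cable-10 < cable-13 < cable-14.
The 5th largest is cable-1.

cable-1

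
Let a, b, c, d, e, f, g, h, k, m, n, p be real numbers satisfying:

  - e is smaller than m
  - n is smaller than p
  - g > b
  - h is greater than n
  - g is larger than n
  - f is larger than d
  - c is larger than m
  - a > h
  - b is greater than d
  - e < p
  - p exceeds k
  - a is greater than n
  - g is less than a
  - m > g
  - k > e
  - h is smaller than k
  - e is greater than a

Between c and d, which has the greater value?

d < b and b < g give d < g.
With g < a: d < b < g < a.
With a < e: d < b < g < a < e.
Then e < m extends the chain to m.
With m < c: d < b < g < a < e < m < c.
So d < c; c is the larger of the two.

c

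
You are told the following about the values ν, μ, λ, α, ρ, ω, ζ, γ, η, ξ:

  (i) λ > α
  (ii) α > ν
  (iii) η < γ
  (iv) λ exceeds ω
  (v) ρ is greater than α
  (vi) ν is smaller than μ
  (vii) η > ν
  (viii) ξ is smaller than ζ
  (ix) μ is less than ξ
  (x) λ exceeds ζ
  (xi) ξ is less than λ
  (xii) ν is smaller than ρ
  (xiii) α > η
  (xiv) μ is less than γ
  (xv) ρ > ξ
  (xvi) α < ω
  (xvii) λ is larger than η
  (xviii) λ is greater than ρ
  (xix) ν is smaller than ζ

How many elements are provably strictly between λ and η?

3

Chaining upward from η reaches: α, γ, ω, ρ.
Chaining downward from λ reaches: ν, μ, ξ, α, ζ, ω, ρ.
Strictly between η and λ are those in both lists: α, ω, ρ — 3 elements.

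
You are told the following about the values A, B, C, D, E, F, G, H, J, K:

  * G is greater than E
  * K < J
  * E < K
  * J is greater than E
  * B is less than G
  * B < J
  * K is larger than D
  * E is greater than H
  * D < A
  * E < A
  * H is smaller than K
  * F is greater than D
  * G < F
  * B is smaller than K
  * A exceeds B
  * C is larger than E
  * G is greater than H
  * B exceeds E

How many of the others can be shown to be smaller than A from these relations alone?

Directly below A: E, D, B.
One step further: H (4 so far).
Nothing else is reachable below A; 4 in all.

4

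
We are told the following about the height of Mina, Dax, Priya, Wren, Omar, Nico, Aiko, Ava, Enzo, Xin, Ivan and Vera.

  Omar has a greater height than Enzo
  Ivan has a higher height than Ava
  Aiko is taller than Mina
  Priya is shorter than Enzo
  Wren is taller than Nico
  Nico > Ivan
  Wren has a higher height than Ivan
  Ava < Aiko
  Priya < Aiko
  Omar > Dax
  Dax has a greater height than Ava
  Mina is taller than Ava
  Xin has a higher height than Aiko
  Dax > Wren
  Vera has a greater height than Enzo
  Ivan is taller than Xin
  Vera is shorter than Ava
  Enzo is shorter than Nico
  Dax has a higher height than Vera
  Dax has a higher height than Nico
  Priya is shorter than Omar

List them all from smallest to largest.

Each adjacent pair is fixed by a given relation: Priya < Enzo; Enzo < Vera; Vera < Ava; Ava < Mina; Mina < Aiko; Aiko < Xin; Xin < Ivan; Ivan < Nico; Nico < Wren; Wren < Dax; Dax < Omar. Chaining them end to end gives the full order.

Priya < Enzo < Vera < Ava < Mina < Aiko < Xin < Ivan < Nico < Wren < Dax < Omar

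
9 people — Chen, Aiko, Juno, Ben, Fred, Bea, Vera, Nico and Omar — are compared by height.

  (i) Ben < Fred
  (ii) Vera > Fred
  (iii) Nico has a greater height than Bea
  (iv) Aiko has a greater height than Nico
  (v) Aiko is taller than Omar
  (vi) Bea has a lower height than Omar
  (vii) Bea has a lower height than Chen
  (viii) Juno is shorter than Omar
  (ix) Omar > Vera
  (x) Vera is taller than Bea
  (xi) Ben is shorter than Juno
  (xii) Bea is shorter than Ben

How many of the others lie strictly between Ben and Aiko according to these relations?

The relations place Ben below Aiko. An element lies strictly between them when it is forced above Ben and also forced below Aiko.
Above Ben: {Juno, Fred, Vera, Omar}. Below Aiko: {Bea, Juno, Fred, Nico, Vera, Omar}.
Intersection: {Juno, Fred, Vera, Omar} — 4.

4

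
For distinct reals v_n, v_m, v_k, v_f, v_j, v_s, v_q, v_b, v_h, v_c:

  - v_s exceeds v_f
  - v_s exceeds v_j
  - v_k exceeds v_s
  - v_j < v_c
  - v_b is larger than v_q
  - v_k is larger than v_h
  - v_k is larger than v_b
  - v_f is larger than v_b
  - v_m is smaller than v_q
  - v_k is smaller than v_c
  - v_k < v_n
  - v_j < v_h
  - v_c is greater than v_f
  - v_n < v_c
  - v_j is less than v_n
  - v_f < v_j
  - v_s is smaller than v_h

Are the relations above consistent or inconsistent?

consistent

The single ordering v_m < v_q < v_b < v_f < v_j < v_s < v_h < v_k < v_n < v_c satisfies every listed relation, so no contradiction arises.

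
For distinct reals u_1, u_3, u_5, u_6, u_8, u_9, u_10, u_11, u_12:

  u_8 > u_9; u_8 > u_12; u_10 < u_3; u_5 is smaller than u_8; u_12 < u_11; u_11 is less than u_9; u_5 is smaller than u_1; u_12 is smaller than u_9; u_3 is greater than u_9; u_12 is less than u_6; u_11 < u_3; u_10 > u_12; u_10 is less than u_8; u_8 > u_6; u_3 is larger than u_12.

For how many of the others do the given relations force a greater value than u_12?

From u_12 the given relations immediately reach u_6, u_10, u_11, u_9, u_8, u_3.
Nothing else is reachable above u_12; 6 in all.

6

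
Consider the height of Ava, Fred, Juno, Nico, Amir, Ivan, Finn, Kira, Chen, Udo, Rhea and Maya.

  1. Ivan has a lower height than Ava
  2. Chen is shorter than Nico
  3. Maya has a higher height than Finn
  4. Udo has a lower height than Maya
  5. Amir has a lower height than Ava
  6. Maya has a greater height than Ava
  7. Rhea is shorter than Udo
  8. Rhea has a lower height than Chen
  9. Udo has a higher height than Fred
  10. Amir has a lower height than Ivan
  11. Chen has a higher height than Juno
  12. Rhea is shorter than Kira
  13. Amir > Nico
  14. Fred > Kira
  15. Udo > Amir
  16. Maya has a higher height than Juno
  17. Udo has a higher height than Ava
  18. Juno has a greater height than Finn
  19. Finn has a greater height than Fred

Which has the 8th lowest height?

Amir

Piecing the relations together gives one ordering: Rhea < Kira < Fred < Finn < Juno < Chen < Nico < Amir < Ivan < Ava < Udo < Maya.
The 8th smallest is Amir.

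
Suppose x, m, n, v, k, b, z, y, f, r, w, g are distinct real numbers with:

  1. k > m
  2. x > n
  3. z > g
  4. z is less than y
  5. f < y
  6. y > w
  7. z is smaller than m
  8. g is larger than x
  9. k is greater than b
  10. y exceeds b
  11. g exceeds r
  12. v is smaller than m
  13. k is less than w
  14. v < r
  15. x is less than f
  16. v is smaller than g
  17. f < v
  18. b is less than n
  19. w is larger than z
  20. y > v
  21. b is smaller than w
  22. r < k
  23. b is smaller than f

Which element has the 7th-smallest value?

Piecing the relations together gives one ordering: b < n < x < f < v < r < g < z < m < k < w < y.
Counting 7 from the smallest end gives g.

g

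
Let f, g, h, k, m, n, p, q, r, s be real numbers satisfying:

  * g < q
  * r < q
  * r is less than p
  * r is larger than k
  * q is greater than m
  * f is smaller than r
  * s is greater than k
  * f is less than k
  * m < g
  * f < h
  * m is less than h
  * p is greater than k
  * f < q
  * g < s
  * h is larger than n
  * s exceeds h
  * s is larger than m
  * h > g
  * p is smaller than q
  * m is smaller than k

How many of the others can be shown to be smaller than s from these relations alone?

From s the given relations immediately reach m, k, g, h.
From those, n, f — 6 in total.
Nothing else is reachable below s; 6 in all.

6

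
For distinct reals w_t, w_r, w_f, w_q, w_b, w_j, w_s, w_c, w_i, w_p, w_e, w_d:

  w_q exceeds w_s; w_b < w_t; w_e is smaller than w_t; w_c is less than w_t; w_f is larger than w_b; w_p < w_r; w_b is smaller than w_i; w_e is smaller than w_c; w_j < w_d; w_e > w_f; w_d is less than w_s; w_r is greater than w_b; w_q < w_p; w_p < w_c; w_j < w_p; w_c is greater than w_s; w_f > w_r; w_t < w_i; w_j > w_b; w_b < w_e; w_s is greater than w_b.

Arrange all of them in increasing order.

The consecutive links are each given: w_b < w_j; w_j < w_d; w_d < w_s; w_s < w_q; w_q < w_p; w_p < w_r; w_r < w_f; w_f < w_e; w_e < w_c; w_c < w_t; w_t < w_i.

w_b < w_j < w_d < w_s < w_q < w_p < w_r < w_f < w_e < w_c < w_t < w_i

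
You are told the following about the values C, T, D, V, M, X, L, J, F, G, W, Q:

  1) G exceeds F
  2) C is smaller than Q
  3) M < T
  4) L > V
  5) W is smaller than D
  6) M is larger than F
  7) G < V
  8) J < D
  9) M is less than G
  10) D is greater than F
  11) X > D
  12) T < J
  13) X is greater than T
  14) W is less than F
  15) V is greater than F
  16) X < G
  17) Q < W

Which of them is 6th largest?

J

Piecing the relations together gives one ordering: C < Q < W < F < M < T < J < D < X < G < V < L.
Counting 6 from the largest end gives J.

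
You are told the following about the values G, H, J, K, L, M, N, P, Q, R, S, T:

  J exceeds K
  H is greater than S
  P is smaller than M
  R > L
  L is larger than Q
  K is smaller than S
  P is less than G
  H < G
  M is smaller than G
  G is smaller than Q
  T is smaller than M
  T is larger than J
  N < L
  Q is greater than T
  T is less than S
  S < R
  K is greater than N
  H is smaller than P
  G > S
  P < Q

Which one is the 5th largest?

Chaining the given pairs: N < K < J < T < S < H < P < M < G < Q < L < R.
The 5th largest is M.

M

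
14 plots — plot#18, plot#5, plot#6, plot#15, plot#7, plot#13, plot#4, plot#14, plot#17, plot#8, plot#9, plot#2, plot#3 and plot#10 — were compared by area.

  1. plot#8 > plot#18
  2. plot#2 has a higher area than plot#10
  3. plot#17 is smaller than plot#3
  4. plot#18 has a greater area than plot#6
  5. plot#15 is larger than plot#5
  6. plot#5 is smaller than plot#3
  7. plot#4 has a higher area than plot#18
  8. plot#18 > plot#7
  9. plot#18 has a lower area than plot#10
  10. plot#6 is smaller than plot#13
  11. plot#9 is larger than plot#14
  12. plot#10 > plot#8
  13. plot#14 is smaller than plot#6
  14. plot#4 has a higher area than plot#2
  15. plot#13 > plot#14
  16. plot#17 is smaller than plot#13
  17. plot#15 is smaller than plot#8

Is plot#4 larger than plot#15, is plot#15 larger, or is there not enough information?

plot#4

The relevant relations are plot#15 < plot#8; plot#8 < plot#10; plot#10 < plot#2; plot#2 < plot#4.
Chaining these gives plot#15 < plot#8 < plot#10 < plot#2 < plot#4.
So plot#4 is larger.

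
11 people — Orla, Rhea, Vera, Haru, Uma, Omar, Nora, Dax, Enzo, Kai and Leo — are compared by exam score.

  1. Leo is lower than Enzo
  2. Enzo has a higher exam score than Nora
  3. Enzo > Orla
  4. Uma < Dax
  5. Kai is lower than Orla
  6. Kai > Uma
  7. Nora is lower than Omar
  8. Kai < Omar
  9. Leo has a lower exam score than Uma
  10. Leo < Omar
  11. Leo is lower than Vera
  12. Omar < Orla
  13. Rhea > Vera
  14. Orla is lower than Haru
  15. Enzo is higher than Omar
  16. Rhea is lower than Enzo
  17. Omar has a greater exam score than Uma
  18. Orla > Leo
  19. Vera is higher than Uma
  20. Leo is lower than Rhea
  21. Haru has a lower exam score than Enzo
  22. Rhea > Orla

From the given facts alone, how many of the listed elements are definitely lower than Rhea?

From Rhea the given relations immediately reach Leo, Vera, Orla.
From those, Uma, Kai, Omar — 6 in total.
From those, Nora — 7 in total.
Nothing else is reachable below Rhea; 7 in all.

7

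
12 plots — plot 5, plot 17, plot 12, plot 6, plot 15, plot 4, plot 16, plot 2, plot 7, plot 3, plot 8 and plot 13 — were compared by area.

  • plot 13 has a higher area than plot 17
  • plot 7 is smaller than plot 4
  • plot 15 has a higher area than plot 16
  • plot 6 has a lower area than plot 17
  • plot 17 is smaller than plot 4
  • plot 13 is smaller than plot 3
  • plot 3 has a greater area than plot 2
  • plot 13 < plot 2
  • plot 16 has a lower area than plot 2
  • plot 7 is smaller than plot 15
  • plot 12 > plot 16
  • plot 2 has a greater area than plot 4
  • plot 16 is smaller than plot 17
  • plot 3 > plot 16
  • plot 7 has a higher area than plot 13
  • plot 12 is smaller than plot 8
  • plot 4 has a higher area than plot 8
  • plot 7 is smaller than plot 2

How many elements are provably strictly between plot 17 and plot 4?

Chaining upward from plot 17 reaches: plot 13, plot 7, plot 15, plot 2, plot 3.
Chaining downward from plot 4 reaches: plot 16, plot 6, plot 12, plot 8, plot 13, plot 7.
Strictly between plot 17 and plot 4 are those in both lists: plot 13, plot 7 — 2 elements.

2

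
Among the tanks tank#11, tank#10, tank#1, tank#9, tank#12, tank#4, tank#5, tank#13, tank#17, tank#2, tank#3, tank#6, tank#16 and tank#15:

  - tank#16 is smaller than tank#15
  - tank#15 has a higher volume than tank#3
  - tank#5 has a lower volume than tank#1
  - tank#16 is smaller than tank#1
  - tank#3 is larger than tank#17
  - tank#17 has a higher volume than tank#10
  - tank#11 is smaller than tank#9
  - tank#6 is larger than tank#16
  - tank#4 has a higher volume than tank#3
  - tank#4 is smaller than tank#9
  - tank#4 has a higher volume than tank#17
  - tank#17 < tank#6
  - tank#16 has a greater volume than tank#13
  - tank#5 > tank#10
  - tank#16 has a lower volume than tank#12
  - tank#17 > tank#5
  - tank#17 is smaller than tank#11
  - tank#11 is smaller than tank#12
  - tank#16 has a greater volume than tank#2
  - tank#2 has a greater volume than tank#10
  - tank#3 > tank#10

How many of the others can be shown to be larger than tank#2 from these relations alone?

5

From tank#2 the given relations immediately reach tank#16.
From those, tank#12, tank#1, tank#15, tank#6 — 5 in total.
No other element is forced above tank#2 by the given relations, so the count is 5.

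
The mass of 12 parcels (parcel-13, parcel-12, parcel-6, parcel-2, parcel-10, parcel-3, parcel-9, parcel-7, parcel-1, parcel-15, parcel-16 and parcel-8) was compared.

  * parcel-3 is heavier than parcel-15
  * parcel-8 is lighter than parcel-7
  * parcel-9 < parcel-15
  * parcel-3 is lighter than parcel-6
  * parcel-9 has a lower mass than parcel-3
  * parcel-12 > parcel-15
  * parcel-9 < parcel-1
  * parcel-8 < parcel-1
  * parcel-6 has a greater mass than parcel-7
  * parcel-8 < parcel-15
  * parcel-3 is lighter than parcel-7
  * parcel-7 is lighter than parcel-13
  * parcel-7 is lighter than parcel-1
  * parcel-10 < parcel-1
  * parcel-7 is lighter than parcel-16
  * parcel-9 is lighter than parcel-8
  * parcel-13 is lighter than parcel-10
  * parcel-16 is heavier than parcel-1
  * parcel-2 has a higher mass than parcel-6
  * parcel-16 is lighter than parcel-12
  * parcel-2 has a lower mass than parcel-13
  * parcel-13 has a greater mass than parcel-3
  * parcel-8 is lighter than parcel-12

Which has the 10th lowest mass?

Chaining the given pairs: parcel-9 < parcel-8 < parcel-15 < parcel-3 < parcel-7 < parcel-6 < parcel-2 < parcel-13 < parcel-10 < parcel-1 < parcel-16 < parcel-12.
The 10th smallest is parcel-1.

parcel-1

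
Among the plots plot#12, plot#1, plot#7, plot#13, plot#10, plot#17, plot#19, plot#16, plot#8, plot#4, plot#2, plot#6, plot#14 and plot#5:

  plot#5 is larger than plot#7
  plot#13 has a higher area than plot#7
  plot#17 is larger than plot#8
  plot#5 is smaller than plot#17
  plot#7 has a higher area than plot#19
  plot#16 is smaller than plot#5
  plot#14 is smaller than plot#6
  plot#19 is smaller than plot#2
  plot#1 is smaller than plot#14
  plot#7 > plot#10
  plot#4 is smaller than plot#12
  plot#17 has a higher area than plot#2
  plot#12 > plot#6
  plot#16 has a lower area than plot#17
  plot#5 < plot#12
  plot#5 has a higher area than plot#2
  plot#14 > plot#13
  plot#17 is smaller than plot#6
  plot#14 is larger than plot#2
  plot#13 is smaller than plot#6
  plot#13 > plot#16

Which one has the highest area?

plot#8 is not greatest since plot#8 < plot#17; plot#19 is not greatest since plot#19 < plot#7; plot#16 is not greatest since plot#16 < plot#5; plot#10 is not greatest since plot#10 < plot#7; plot#4 is not greatest since plot#4 < plot#12; plot#7 is not greatest since plot#7 < plot#13; plot#13 is not greatest since plot#13 < plot#6; plot#2 is not greatest since plot#2 < plot#17; plot#5 is not greatest since plot#5 < plot#17; plot#17 is not greatest since plot#17 < plot#6; plot#1 is not greatest since plot#1 < plot#14; plot#14 is not greatest since plot#14 < plot#6; plot#6 is not greatest since plot#6 < plot#12.
Only plot#12 has nothing above it, so plot#12 is the highest area.

plot#12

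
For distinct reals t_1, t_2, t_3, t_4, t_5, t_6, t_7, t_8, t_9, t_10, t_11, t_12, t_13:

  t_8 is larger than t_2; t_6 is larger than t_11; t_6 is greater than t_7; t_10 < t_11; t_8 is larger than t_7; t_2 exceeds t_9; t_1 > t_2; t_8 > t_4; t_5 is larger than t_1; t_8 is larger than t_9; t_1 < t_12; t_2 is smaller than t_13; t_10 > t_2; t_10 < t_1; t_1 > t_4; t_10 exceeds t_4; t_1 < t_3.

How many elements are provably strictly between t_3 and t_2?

Chaining upward from t_2 reaches: t_10, t_11, t_1, t_8, t_6, t_5, t_13, t_12.
Chaining downward from t_3 reaches: t_9, t_4, t_10, t_1.
Strictly between t_2 and t_3 are those in both lists: t_10, t_1 — 2 elements.

2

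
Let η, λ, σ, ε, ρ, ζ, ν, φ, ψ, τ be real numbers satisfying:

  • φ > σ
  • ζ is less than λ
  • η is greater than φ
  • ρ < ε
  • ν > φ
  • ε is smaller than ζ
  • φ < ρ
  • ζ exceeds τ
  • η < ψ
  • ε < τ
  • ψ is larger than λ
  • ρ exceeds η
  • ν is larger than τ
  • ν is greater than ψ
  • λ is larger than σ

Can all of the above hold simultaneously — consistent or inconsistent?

consistent

The single ordering σ < φ < η < ρ < ε < τ < ζ < λ < ψ < ν satisfies every listed relation, so no contradiction arises.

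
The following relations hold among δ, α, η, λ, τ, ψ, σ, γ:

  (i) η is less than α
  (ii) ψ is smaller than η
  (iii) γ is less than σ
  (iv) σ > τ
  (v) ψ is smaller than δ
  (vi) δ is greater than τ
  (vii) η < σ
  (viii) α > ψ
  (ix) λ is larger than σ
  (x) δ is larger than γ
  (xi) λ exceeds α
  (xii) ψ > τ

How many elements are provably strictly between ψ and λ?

Chaining upward from ψ reaches: η, α, δ, σ.
Chaining downward from λ reaches: τ, γ, η, α, σ.
Strictly between ψ and λ are those in both lists: η, α, σ — 3 elements.

3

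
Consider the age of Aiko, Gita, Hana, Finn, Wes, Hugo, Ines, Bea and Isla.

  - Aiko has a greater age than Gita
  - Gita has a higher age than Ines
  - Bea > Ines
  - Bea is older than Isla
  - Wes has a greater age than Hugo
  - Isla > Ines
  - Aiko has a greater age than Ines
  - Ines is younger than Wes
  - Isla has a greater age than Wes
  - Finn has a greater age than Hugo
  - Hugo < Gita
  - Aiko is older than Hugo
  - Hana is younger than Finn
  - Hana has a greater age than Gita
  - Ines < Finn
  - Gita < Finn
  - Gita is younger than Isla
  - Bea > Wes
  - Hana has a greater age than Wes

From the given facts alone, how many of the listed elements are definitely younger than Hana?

4

From Hana the given relations immediately reach Wes, Gita.
From those, Ines, Hugo — 4 in total.
No other element is forced below Hana by the given relations, so the count is 4.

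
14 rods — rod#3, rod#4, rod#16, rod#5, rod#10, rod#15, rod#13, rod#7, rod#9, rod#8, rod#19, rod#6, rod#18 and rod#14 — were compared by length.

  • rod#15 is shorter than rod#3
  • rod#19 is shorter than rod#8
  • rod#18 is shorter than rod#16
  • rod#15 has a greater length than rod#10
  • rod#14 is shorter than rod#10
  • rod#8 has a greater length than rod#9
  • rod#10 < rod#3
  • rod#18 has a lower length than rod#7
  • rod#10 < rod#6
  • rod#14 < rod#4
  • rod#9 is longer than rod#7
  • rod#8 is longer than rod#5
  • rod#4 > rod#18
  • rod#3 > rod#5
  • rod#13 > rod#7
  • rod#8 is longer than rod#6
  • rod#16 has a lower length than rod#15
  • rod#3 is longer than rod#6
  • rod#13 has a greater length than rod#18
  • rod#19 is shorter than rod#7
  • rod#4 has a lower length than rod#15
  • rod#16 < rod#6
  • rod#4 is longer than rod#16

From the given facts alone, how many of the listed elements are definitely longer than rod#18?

From rod#18 the given relations immediately reach rod#7, rod#16, rod#4, rod#13.
From those, rod#9, rod#6, rod#15 — 7 in total.
From those, rod#8, rod#3 — 9 in total.
Nothing else is reachable above rod#18; 9 in all.

9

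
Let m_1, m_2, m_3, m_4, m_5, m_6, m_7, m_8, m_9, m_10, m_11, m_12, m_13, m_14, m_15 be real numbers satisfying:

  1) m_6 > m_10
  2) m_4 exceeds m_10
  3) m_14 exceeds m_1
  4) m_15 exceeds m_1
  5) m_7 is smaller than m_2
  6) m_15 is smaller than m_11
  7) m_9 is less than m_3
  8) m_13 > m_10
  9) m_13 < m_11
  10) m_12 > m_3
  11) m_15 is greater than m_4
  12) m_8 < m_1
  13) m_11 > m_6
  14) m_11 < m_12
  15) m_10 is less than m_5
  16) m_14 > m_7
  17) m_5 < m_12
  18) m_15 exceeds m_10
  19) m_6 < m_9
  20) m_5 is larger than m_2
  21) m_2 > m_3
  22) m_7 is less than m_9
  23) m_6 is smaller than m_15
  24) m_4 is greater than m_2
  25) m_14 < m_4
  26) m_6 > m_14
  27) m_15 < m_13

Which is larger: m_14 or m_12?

The relevant relations are m_14 < m_6; m_6 < m_9; m_9 < m_3; m_3 < m_2; m_2 < m_4; m_4 < m_15; m_15 < m_13; m_13 < m_11; m_11 < m_12.
Chaining these gives m_14 < m_6 < m_9 < m_3 < m_2 < m_4 < m_15 < m_13 < m_11 < m_12.
So m_14 < m_12; m_12 is the larger of the two.

m_12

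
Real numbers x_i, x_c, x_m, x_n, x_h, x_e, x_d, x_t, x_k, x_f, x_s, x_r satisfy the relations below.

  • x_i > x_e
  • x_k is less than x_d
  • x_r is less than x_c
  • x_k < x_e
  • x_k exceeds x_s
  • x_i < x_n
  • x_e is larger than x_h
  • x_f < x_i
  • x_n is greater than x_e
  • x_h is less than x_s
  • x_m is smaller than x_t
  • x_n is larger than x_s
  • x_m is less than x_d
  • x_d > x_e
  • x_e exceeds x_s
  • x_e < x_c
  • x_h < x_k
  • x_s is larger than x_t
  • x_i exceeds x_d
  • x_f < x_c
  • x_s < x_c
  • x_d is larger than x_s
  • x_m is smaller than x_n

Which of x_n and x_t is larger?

x_t < x_s and x_s < x_k give x_t < x_k.
With x_k < x_e: x_t < x_s < x_k < x_e.
With x_e < x_d: x_t < x_s < x_k < x_e < x_d.
With x_d < x_i: x_t < x_s < x_k < x_e < x_d < x_i.
With x_i < x_n: x_t < x_s < x_k < x_e < x_d < x_i < x_n.
So x_t < x_n; x_n is the larger of the two.

x_n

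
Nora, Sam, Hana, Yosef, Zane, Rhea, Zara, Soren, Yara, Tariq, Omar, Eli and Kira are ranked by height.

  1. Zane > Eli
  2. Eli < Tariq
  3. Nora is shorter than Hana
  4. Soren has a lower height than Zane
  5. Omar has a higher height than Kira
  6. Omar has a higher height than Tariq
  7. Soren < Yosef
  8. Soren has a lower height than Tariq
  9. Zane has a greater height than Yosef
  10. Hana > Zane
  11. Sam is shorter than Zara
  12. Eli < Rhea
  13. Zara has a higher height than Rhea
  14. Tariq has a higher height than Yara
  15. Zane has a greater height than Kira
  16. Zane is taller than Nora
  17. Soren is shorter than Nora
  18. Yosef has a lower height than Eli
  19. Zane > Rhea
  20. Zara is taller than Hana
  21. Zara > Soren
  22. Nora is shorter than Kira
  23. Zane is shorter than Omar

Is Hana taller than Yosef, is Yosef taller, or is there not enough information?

Yosef < Eli < Rhea < Zane < Hana, by transitivity through Eli, Rhea, Zane.
So Hana is taller.

Hana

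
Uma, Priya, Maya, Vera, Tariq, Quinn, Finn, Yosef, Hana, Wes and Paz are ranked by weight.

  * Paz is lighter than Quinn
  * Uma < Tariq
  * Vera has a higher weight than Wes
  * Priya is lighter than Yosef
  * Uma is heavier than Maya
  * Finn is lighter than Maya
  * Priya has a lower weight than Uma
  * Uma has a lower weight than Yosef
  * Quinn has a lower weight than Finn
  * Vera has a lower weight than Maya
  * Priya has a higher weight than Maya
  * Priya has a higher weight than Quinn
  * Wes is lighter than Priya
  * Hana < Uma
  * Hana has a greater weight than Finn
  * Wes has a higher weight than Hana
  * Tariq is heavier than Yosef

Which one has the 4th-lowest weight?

Piecing the relations together gives one ordering: Paz < Quinn < Finn < Hana < Wes < Vera < Maya < Priya < Uma < Yosef < Tariq.
Counting 4 from the smallest end gives Hana.

Hana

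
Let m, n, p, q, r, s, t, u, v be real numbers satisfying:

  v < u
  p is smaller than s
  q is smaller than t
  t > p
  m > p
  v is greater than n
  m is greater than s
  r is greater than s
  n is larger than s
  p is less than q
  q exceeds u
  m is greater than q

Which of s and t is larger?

t

s < n and n < v give s < v.
Then v < u extends the chain to u.
Then u < q extends the chain to q.
With q < t: s < n < v < u < q < t.
So s < t; t is the larger of the two.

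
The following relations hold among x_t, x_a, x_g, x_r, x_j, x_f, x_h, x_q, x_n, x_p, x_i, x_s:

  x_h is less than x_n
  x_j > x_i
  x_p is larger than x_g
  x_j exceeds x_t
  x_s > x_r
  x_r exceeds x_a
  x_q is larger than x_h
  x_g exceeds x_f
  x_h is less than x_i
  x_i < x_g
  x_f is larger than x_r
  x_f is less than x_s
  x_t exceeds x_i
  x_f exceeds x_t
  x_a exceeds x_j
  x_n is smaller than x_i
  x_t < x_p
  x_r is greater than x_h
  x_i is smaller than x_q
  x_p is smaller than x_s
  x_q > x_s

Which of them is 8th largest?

Chaining the given pairs: x_h < x_n < x_i < x_t < x_j < x_a < x_r < x_f < x_g < x_p < x_s < x_q.
The 8th largest is x_j.

x_j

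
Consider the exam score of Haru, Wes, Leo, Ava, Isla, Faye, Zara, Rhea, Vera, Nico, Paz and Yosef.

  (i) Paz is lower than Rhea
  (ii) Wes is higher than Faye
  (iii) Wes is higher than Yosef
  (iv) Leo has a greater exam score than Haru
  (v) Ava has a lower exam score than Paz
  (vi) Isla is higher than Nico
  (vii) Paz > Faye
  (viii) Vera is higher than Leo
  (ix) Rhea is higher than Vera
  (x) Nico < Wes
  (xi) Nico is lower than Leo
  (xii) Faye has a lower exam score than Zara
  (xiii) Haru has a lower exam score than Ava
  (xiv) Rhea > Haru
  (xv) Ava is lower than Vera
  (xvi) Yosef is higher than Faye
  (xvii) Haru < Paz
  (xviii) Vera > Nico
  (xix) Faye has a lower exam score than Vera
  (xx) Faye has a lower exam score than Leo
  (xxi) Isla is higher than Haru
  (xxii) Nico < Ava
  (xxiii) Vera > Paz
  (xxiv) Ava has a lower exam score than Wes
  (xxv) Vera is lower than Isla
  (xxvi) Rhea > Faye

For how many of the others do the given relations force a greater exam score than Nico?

7

The elements the relations force above Nico are Ava, Paz, Leo, Vera, Rhea, Isla, Wes — no chain reaches any other.
That is 7.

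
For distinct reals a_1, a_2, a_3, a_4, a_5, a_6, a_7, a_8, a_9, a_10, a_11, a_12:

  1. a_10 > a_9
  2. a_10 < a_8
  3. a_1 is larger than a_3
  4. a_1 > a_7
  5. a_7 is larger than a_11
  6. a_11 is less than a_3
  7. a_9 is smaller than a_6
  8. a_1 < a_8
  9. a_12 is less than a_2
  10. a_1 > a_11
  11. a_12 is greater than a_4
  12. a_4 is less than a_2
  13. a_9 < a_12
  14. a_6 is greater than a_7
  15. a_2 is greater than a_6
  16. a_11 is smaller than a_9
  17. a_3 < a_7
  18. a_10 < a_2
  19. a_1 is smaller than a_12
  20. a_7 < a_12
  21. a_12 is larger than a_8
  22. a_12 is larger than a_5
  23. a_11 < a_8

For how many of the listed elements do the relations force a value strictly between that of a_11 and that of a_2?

Chaining upward from a_11 reaches: a_9, a_3, a_7, a_10, a_1, a_8, a_12, a_6.
Chaining downward from a_2 reaches: a_9, a_5, a_3, a_7, a_10, a_1, a_8, a_4, a_12, a_6.
Strictly between a_11 and a_2 are those in both lists: a_9, a_3, a_7, a_10, a_1, a_8, a_12, a_6 — 8 elements.

8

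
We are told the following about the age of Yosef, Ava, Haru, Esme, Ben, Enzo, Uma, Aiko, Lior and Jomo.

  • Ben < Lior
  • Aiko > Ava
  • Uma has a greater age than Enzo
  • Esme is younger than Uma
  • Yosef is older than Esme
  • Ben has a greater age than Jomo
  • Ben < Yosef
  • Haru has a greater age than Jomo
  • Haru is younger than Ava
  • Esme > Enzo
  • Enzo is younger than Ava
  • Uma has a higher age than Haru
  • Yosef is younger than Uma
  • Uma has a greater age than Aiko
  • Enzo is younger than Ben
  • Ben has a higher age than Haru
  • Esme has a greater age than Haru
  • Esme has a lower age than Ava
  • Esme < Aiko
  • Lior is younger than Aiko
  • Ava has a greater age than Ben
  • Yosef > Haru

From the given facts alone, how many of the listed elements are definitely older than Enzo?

7

The elements the relations force above Enzo are Ben, Esme, Ava, Lior, Aiko, Yosef, Uma — no chain reaches any other.
That is 7.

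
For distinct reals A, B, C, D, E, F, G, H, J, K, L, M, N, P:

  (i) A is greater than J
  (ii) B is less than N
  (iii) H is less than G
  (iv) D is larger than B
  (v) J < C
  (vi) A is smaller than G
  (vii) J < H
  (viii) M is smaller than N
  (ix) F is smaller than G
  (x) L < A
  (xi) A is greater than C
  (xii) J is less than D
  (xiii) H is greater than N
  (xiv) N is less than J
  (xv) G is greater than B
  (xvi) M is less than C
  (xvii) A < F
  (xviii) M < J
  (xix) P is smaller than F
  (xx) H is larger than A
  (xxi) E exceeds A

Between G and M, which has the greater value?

The relevant relations are M < N; N < J; J < C; C < A; A < H; H < G.
Together: M < N < J < C < A < H < G.
So M < G; G is the larger of the two.

G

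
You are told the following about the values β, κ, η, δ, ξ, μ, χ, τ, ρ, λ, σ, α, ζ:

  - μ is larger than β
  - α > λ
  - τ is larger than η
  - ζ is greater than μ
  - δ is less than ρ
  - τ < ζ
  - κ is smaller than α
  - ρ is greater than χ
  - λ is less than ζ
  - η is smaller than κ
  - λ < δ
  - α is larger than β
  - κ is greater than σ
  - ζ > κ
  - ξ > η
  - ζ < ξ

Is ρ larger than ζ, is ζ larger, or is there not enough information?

undetermined

Following every chain through ζ: above ζ we get ξ; below ζ we get β, σ, η, μ, λ, κ, τ.
ρ is not reached, and no chain runs the other way from ρ to ζ.
So the given relations leave the order of ζ and ρ undetermined.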